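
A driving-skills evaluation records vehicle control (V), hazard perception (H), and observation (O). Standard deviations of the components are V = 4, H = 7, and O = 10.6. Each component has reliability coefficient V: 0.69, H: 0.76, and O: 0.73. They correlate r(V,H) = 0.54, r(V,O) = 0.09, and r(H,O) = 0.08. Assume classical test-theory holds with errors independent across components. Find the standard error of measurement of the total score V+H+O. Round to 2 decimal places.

6.86

Var(total) = 177.36 + 49.744 = 227.104.
True-score variance = 130.303 + 49.744 = 180.047, so reliability = 0.7928.
Error variance = 227.104 − 180.047 = 47.0572; SEM = √47.0572 = 6.86.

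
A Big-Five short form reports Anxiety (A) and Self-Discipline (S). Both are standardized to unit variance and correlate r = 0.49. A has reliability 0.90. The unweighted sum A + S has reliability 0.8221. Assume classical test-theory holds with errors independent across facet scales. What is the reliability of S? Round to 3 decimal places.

Var(A+S) = 2 + 2·0.49 = 2.980.
True-score variance = ρ_A + ρ_S + 2·0.49, so 0.8221 = (0.90 + ρ_S + 0.98) / 2.980.
ρ_S = 0.8221·2.980 − 0.90 − 0.98 = 0.570.

0.570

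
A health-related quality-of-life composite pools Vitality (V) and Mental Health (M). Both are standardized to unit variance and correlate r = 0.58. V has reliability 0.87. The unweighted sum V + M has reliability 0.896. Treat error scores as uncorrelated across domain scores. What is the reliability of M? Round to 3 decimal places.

Var(V+M) = 2 + 2·0.58 = 3.160.
True-score variance = ρ_V + ρ_M + 2·0.58, so 0.896 = (0.87 + ρ_M + 1.16) / 3.160.
ρ_M = 0.896·3.160 − 0.87 − 1.16 = 0.801.

0.801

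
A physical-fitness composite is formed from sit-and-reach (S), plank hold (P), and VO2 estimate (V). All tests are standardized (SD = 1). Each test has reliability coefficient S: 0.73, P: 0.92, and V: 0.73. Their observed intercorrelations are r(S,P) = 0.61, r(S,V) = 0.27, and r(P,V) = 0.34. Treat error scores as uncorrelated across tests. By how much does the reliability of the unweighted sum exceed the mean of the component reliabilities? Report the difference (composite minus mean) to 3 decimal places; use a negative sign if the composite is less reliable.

Var(sum) = 3 + 2.44 = 5.44; true-score variance = 2.38 + 2.44 = 4.82; composite reliability = 0.8860.
Mean component reliability = 0.7933.
Difference = 0.8860 − 0.7933 = 0.093.

0.093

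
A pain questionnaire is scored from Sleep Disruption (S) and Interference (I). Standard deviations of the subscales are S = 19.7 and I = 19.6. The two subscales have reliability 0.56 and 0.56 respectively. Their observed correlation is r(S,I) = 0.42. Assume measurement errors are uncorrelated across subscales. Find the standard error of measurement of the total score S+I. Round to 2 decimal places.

Var(total) = 772.25 + 324.341 = 1096.59.
True-score variance = 432.46 + 324.341 = 756.801, so reliability = 0.6901.
Error variance = 1096.59 − 756.801 = 339.79; SEM = √339.79 = 18.43.

18.43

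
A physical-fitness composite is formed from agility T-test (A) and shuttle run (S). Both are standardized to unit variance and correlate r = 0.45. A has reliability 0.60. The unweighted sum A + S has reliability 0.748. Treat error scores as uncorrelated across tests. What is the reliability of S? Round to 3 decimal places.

0.669

Var(A+S) = 2 + 2·0.45 = 2.900.
True-score variance = ρ_A + ρ_S + 2·0.45, so 0.748 = (0.60 + ρ_S + 0.90) / 2.900.
ρ_S = 0.748·2.900 − 0.60 − 0.90 = 0.669.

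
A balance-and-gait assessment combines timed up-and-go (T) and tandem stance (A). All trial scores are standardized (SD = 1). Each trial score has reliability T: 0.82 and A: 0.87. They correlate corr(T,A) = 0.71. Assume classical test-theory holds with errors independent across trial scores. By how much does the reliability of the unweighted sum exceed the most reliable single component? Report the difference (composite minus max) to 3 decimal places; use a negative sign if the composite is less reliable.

0.039

Var(sum) = 2 + 1.42 = 3.42; true-score variance = 1.69 + 1.42 = 3.11; composite reliability = 0.9094.
Max component reliability = 0.8700.
Difference = 0.9094 − 0.8700 = 0.039.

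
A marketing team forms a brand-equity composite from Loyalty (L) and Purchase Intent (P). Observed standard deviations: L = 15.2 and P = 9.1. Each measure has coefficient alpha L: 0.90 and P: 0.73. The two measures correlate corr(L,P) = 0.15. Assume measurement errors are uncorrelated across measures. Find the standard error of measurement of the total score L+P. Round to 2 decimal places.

6.74

Var(total) = 313.85 + 41.496 = 355.346.
True-score variance = 268.387 + 41.496 = 309.883, so reliability = 0.8721.
Error variance = 355.346 − 309.883 = 45.4627; SEM = √45.4627 = 6.74.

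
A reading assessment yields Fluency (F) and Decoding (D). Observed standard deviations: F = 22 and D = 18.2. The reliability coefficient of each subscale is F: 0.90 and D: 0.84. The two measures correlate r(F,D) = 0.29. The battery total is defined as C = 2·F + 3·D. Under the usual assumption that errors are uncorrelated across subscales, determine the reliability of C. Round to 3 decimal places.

0.894

Var(C) = 2²·22² + 3²·18.2² + 2·[6·22·18.2·0.29] = 4917.16 + 1393.39 = 6310.55.
Because errors are independent across components, Cov(Tᵢ,Tⱼ) = Cov(Xᵢ,Xⱼ); the off-diagonal part of the true-score variance is the same as above.
True-score variance = [2²·22²·0.90 + 3²·18.2²·0.84] + 1393.39 = 4246.57 + 1393.39 = 5639.97.
Reliability = 5639.97 / 6310.55 = 0.894.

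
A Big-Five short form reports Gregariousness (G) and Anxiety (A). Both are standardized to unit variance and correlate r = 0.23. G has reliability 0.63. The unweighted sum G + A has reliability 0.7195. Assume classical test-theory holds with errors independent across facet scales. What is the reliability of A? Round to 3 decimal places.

Var(G+A) = 2 + 2·0.23 = 2.460.
True-score variance = ρ_G + ρ_A + 2·0.23, so 0.7195 = (0.63 + ρ_A + 0.46) / 2.460.
ρ_A = 0.7195·2.460 − 0.63 − 0.46 = 0.680.

0.680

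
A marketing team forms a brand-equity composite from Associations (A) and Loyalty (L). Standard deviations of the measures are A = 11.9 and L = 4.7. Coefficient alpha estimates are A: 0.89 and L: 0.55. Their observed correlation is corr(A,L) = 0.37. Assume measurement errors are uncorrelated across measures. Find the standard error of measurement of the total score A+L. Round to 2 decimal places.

5.05

Var(total) = 163.7 + 41.3882 = 205.088.
True-score variance = 138.182 + 41.3882 = 179.571, so reliability = 0.8756.
Error variance = 205.088 − 179.571 = 25.5176; SEM = √25.5176 = 5.05.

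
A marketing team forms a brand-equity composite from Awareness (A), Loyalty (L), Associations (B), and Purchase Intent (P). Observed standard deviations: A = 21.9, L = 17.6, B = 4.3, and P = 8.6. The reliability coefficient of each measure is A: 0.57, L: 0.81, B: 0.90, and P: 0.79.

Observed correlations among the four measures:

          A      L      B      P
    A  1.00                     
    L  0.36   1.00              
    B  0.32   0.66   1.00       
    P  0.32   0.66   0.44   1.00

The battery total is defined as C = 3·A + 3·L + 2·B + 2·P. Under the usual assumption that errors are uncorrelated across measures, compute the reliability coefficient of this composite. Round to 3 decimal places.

Var(C) = 3²·21.9² + 3²·17.6² + 2²·4.3² + 2²·8.6² + 2·[9·21.9·17.6·0.36 + 6·21.9·4.3·0.32 + 6·21.9·8.6·0.32 + 6·17.6·4.3·0.66 + 6·17.6·8.6·0.66 + 4·4.3·8.6·0.44] = 7474.13 + 5510.82 = 12984.9.
Because errors are independent across components, Cov(Tᵢ,Tⱼ) = Cov(Xᵢ,Xⱼ); the off-diagonal part of the true-score variance is the same as above.
True-score variance = [3²·21.9²·0.57 + 3²·17.6²·0.81 + 2²·4.3²·0.90 + 2²·8.6²·0.79] + 5510.82 = 5018.83 + 5510.82 = 10529.6.
Reliability = 10529.6 / 12984.9 = 0.811.

0.811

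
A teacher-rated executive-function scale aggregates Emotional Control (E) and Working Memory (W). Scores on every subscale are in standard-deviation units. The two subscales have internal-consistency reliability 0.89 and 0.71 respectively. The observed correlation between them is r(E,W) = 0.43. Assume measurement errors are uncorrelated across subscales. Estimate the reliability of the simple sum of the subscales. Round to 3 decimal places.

0.860

Var(E+W) = 2 + 2·[0.43] = 2 + 0.86 = 2.86.
With uncorrelated errors the cross-covariances are all true-score covariance, so they carry over unchanged; only the diagonal terms shrink to ρᵢσᵢ².
True-score variance = [0.89 + 0.71] + 0.86 = 1.6 + 0.86 = 2.46.
Reliability = 2.46 / 2.86 = 0.860.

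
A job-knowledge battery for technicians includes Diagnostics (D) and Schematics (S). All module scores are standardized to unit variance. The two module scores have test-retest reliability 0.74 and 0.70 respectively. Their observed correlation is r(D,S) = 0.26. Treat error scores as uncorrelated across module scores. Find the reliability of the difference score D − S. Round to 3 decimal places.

Var(D−S) = 1 + 1 − 2·0.26 = 2 − 0.52 = 1.48.
With uncorrelated errors the cross-covariances are all true-score covariance, so they carry over unchanged; only the diagonal terms shrink to ρᵢσᵢ².
True-score variance = [0.74 + 0.70] − 0.52 = 1.44 − 0.52 = 0.92.
Reliability = 0.92 / 1.48 = 0.622.

0.622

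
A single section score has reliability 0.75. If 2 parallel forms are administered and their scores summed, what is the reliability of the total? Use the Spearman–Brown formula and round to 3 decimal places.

0.857

ρ_k = kρ / (1 + (k−1)ρ) = 2·0.75 / (1 + 1·0.75) = 1.500 / 1.750 = 0.857.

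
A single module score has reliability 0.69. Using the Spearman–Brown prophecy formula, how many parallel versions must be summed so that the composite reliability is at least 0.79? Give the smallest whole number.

k ≥ ρ*(1−ρ₁)/(ρ₁(1−ρ*)) = 0.79·0.31 / (0.69·0.21) = 1.690.
Smallest integer k = 2.

2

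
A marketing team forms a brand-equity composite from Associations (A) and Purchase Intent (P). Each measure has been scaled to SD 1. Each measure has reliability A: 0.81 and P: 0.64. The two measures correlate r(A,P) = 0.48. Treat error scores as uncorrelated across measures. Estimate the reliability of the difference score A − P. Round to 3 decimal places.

0.471

Var(A−P) = 1 + 1 − 2·0.48 = 2 − 0.96 = 1.04.
Under uncorrelated errors the observed covariances equal the true-score covariances, so only the own-variance terms attenuate.
True-score variance = [0.81 + 0.64] − 0.96 = 1.45 − 0.96 = 0.49.
Reliability = 0.49 / 1.04 = 0.471.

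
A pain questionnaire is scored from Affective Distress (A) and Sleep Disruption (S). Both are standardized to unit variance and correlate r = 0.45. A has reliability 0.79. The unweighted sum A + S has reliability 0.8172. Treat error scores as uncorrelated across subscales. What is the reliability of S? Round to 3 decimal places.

Var(A+S) = 2 + 2·0.45 = 2.900.
True-score variance = ρ_A + ρ_S + 2·0.45, so 0.8172 = (0.79 + ρ_S + 0.90) / 2.900.
ρ_S = 0.8172·2.900 − 0.79 − 0.90 = 0.680.

0.680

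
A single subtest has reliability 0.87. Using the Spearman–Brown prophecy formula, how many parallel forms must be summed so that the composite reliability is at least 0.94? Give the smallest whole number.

3

k ≥ ρ*(1−ρ₁)/(ρ₁(1−ρ*)) = 0.94·0.13 / (0.87·0.06) = 2.341.
Smallest integer k = 3.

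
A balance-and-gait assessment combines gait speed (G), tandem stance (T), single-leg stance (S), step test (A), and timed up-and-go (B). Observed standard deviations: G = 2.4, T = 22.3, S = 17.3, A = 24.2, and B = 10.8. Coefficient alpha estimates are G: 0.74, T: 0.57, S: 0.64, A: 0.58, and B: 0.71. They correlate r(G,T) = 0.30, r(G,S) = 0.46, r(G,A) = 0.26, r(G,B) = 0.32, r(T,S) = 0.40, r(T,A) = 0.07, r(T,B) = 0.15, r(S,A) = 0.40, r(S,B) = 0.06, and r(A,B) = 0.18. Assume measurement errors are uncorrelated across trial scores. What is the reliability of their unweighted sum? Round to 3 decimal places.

Var(G+T+S+A+B) = 2.4² + 22.3² + 17.3² + 24.2² + 10.8² + 2·[2.4·22.3·0.30 + 2.4·17.3·0.46 + 2.4·24.2·0.26 + 2.4·10.8·0.32 + 22.3·17.3·0.40 + 22.3·24.2·0.07 + 22.3·10.8·0.15 + 17.3·24.2·0.40 + 17.3·10.8·0.06 + 24.2·10.8·0.18] = 1504.62 + 1024.98 = 2529.6.
Under uncorrelated errors the observed covariances equal the true-score covariances, so only the own-variance terms attenuate.
True-score variance = [2.4²·0.74 + 22.3²·0.57 + 17.3²·0.64 + 24.2²·0.58 + 10.8²·0.71] + 1024.98 = 901.749 + 1024.98 = 1926.72.
Reliability = 1926.72 / 2529.6 = 0.762.

0.762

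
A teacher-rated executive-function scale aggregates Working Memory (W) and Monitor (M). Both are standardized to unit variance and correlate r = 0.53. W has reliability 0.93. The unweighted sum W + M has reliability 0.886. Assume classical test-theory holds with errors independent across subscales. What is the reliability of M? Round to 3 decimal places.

0.721

Var(W+M) = 2 + 2·0.53 = 3.060.
True-score variance = ρ_W + ρ_M + 2·0.53, so 0.886 = (0.93 + ρ_M + 1.06) / 3.060.
ρ_M = 0.886·3.060 − 0.93 − 1.06 = 0.721.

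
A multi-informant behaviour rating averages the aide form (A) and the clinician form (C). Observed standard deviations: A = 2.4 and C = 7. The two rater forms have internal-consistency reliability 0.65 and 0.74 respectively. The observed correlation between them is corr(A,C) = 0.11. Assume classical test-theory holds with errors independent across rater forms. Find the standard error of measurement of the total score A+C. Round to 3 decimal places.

3.841

Var(total) = 54.76 + 3.696 = 58.456.
True-score variance = 40.004 + 3.696 = 43.7, so reliability = 0.7476.
Error variance = 58.456 − 43.7 = 14.756; SEM = √14.756 = 3.841.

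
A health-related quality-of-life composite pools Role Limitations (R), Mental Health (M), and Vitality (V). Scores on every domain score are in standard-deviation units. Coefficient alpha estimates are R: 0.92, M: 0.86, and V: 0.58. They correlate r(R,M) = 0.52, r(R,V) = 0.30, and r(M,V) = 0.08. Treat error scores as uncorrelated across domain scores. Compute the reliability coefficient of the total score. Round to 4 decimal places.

Var(R+M+V) = 3 + 2·[0.52 + 0.30 + 0.08] = 3 + 1.8 = 4.8.
With uncorrelated errors the cross-covariances are all true-score covariance, so they carry over unchanged; only the diagonal terms shrink to ρᵢσᵢ².
True-score variance = [0.92 + 0.86 + 0.58] + 1.8 = 2.36 + 1.8 = 4.16.
Reliability = 4.16 / 4.8 = 0.8667.

0.8667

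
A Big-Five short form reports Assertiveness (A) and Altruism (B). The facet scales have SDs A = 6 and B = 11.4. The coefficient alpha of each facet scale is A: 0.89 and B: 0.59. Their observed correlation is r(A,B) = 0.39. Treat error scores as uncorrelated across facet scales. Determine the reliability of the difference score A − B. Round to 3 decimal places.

Var(A−B) = 6² + 11.4² − 2·6·11.4·0.39 = 165.96 − 53.352 = 112.608.
With uncorrelated errors the cross-covariances are all true-score covariance, so they carry over unchanged; only the diagonal terms shrink to ρᵢσᵢ².
True-score variance = [6²·0.89 + 11.4²·0.59] − 53.352 = 108.716 − 53.352 = 55.3644.
Reliability = 55.3644 / 112.608 = 0.492.

0.492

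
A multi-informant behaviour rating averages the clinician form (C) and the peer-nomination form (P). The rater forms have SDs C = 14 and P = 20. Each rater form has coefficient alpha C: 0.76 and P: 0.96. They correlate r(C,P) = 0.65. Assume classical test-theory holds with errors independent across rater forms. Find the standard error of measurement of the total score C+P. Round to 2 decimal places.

Var(total) = 596 + 364 = 960.
True-score variance = 532.96 + 364 = 896.96, so reliability = 0.9343.
Error variance = 960 − 896.96 = 63.04; SEM = √63.04 = 7.94.

7.94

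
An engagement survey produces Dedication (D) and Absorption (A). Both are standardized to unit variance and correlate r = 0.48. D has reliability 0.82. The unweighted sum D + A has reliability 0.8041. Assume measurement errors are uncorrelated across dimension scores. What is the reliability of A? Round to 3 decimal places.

0.600

Var(D+A) = 2 + 2·0.48 = 2.960.
True-score variance = ρ_D + ρ_A + 2·0.48, so 0.8041 = (0.82 + ρ_A + 0.96) / 2.960.
ρ_A = 0.8041·2.960 − 0.82 − 0.96 = 0.600.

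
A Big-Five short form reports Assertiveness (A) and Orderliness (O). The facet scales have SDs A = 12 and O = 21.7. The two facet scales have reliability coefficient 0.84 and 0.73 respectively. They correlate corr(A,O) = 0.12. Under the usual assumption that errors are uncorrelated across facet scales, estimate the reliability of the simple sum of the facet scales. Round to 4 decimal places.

Var(A+O) = 12² + 21.7² + 2·[12·21.7·0.12] = 614.89 + 62.496 = 677.386.
Because errors are independent across components, Cov(Tᵢ,Tⱼ) = Cov(Xᵢ,Xⱼ); the off-diagonal part of the true-score variance is the same as above.
True-score variance = [12²·0.84 + 21.7²·0.73] + 62.496 = 464.71 + 62.496 = 527.206.
Reliability = 527.206 / 677.386 = 0.7783.

0.7783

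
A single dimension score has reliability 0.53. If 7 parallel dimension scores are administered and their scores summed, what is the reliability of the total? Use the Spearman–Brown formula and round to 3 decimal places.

ρ_k = kρ / (1 + (k−1)ρ) = 7·0.53 / (1 + 6·0.53) = 3.710 / 4.180 = 0.888.

0.888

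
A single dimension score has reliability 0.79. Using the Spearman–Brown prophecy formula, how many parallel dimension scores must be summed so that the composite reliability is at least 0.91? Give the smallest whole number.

k ≥ ρ*(1−ρ₁)/(ρ₁(1−ρ*)) = 0.91·0.21 / (0.79·0.09) = 2.688.
Smallest integer k = 3.

3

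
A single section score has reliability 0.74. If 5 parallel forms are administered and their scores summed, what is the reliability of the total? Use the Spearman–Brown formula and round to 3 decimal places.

ρ_k = kρ / (1 + (k−1)ρ) = 5·0.74 / (1 + 4·0.74) = 3.700 / 3.960 = 0.934.

0.934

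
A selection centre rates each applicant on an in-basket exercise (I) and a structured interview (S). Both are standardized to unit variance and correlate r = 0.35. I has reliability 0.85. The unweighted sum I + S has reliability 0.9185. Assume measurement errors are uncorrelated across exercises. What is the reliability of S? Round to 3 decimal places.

0.930

Var(I+S) = 2 + 2·0.35 = 2.700.
True-score variance = ρ_I + ρ_S + 2·0.35, so 0.9185 = (0.85 + ρ_S + 0.70) / 2.700.
ρ_S = 0.9185·2.700 − 0.85 − 0.70 = 0.930.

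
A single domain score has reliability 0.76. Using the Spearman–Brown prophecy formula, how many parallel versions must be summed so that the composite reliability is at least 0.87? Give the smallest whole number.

k ≥ ρ*(1−ρ₁)/(ρ₁(1−ρ*)) = 0.87·0.24 / (0.76·0.13) = 2.113.
Smallest integer k = 3.

3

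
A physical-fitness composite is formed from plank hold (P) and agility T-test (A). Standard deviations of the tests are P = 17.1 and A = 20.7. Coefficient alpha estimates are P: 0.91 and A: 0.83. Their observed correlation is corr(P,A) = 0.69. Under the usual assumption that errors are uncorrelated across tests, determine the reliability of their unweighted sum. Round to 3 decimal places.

0.918

Var(P+A) = 17.1² + 20.7² + 2·[17.1·20.7·0.69] = 720.9 + 488.479 = 1209.38.
Under uncorrelated errors the observed covariances equal the true-score covariances, so only the own-variance terms attenuate.
True-score variance = [17.1²·0.91 + 20.7²·0.83] + 488.479 = 621.74 + 488.479 = 1110.22.
Reliability = 1110.22 / 1209.38 = 0.918.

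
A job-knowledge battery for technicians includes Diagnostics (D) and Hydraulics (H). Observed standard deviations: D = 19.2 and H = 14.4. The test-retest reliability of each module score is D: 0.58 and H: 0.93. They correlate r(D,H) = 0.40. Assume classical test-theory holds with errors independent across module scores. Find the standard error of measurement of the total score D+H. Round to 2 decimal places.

Var(total) = 576 + 221.184 = 797.184.
True-score variance = 406.656 + 221.184 = 627.84, so reliability = 0.7876.
Error variance = 797.184 − 627.84 = 169.344; SEM = √169.344 = 13.01.

13.01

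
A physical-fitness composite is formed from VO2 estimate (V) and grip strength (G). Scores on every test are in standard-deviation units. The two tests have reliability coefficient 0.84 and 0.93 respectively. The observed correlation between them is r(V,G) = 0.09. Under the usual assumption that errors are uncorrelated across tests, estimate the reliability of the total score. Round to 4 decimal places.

0.8945

Var(V+G) = 2 + 2·[0.09] = 2 + 0.18 = 2.18.
With uncorrelated errors the cross-covariances are all true-score covariance, so they carry over unchanged; only the diagonal terms shrink to ρᵢσᵢ².
True-score variance = [0.84 + 0.93] + 0.18 = 1.77 + 0.18 = 1.95.
Reliability = 1.95 / 2.18 = 0.8945.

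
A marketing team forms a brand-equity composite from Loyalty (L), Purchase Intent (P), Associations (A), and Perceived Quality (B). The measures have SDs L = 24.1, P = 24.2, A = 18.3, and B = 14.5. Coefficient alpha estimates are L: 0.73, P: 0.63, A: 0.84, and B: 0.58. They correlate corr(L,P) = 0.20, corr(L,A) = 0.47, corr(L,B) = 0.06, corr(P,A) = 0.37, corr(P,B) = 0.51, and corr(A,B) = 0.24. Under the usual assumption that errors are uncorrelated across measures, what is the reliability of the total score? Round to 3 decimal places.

0.840

Var(L+P+A+B) = 24.1² + 24.2² + 18.3² + 14.5² + 2·[24.1·24.2·0.20 + 24.1·18.3·0.47 + 24.1·14.5·0.06 + 24.2·18.3·0.37 + 24.2·14.5·0.51 + 18.3·14.5·0.24] = 1711.59 + 1502.79 = 3214.38.
With uncorrelated errors the cross-covariances are all true-score covariance, so they carry over unchanged; only the diagonal terms shrink to ρᵢσᵢ².
True-score variance = [24.1²·0.73 + 24.2²·0.63 + 18.3²·0.84 + 14.5²·0.58] + 1502.79 = 1196.2 + 1502.79 = 2698.99.
Reliability = 2698.99 / 3214.38 = 0.840.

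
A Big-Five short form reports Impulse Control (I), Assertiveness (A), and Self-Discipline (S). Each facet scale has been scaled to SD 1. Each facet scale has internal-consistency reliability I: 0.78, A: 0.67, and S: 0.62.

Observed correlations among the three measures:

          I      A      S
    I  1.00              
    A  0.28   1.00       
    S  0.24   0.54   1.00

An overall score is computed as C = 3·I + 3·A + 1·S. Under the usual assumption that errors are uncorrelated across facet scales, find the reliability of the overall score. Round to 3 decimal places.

Var(C) = 3² + 3² + 1 + 2·[9·0.28 + 3·0.24 + 3·0.54] = 19 + 9.72 = 28.72.
With uncorrelated errors the cross-covariances are all true-score covariance, so they carry over unchanged; only the diagonal terms shrink to ρᵢσᵢ².
True-score variance = [3²·0.78 + 3²·0.67 + 0.62] + 9.72 = 13.67 + 9.72 = 23.39.
Reliability = 23.39 / 28.72 = 0.814.

0.814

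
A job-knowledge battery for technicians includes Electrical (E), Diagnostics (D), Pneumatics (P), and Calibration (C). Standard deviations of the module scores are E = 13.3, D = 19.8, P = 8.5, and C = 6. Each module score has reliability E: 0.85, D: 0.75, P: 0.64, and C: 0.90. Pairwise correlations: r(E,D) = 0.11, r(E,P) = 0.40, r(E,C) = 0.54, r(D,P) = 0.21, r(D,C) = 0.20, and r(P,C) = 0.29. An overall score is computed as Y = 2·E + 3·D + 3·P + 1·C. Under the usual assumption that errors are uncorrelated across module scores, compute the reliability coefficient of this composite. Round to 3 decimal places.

0.821

Var(Y) = 2²·13.3² + 3²·19.8² + 3²·8.5² + 6² + 2·[6·13.3·19.8·0.11 + 6·13.3·8.5·0.40 + 2·13.3·6·0.54 + 9·19.8·8.5·0.21 + 3·19.8·6·0.20 + 3·8.5·6·0.29] = 4922.17 + 1930.09 = 6852.26.
Under uncorrelated errors the observed covariances equal the true-score covariances, so only the own-variance terms attenuate.
True-score variance = [2²·13.3²·0.85 + 3²·19.8²·0.75 + 3²·8.5²·0.64 + 6²·0.90] + 1930.09 = 3696.26 + 1930.09 = 5626.35.
Reliability = 5626.35 / 6852.26 = 0.821.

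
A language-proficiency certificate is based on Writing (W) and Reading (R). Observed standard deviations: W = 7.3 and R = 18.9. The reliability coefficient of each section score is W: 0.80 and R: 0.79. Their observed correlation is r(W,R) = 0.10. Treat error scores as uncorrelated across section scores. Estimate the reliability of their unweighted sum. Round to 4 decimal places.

0.8044

Var(W+R) = 7.3² + 18.9² + 2·[7.3·18.9·0.10] = 410.5 + 27.594 = 438.094.
With uncorrelated errors the cross-covariances are all true-score covariance, so they carry over unchanged; only the diagonal terms shrink to ρᵢσᵢ².
True-score variance = [7.3²·0.80 + 18.9²·0.79] + 27.594 = 324.828 + 27.594 = 352.422.
Reliability = 352.422 / 438.094 = 0.8044.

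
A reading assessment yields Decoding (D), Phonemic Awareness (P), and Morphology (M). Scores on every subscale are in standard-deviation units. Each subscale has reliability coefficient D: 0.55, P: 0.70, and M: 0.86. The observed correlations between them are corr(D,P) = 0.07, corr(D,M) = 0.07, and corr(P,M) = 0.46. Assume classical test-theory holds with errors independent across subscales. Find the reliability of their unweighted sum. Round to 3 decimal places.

0.788

Var(D+P+M) = 3 + 2·[0.07 + 0.07 + 0.46] = 3 + 1.2 = 4.2.
With uncorrelated errors the cross-covariances are all true-score covariance, so they carry over unchanged; only the diagonal terms shrink to ρᵢσᵢ².
True-score variance = [0.55 + 0.70 + 0.86] + 1.2 = 2.11 + 1.2 = 3.31.
Reliability = 3.31 / 4.2 = 0.788.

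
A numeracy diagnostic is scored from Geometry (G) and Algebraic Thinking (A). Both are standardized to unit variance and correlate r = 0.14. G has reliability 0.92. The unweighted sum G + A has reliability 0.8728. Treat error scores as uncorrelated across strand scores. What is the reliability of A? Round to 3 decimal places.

Var(G+A) = 2 + 2·0.14 = 2.280.
True-score variance = ρ_G + ρ_A + 2·0.14, so 0.8728 = (0.92 + ρ_A + 0.28) / 2.280.
ρ_A = 0.8728·2.280 − 0.92 − 0.28 = 0.790.

0.790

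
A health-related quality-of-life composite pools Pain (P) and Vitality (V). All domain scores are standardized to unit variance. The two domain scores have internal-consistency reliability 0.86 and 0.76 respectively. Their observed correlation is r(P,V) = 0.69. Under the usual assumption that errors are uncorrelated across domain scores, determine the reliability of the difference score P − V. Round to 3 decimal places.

0.387

Var(P−V) = 1 + 1 − 2·0.69 = 2 − 1.38 = 0.62.
Under uncorrelated errors the observed covariances equal the true-score covariances, so only the own-variance terms attenuate.
True-score variance = [0.86 + 0.76] − 1.38 = 1.62 − 1.38 = 0.24.
Reliability = 0.24 / 0.62 = 0.387.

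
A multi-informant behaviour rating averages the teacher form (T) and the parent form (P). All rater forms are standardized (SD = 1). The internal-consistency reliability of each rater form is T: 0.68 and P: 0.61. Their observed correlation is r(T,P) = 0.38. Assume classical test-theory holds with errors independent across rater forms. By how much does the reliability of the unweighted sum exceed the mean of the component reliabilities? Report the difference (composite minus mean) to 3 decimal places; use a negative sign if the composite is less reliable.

0.098

Var(sum) = 2 + 0.76 = 2.76; true-score variance = 1.29 + 0.76 = 2.05; composite reliability = 0.7428.
Mean component reliability = 0.6450.
Difference = 0.7428 − 0.6450 = 0.098.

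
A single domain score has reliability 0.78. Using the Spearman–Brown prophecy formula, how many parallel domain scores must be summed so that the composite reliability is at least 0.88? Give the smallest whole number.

k ≥ ρ*(1−ρ₁)/(ρ₁(1−ρ*)) = 0.88·0.22 / (0.78·0.12) = 2.068.
Smallest integer k = 3.

3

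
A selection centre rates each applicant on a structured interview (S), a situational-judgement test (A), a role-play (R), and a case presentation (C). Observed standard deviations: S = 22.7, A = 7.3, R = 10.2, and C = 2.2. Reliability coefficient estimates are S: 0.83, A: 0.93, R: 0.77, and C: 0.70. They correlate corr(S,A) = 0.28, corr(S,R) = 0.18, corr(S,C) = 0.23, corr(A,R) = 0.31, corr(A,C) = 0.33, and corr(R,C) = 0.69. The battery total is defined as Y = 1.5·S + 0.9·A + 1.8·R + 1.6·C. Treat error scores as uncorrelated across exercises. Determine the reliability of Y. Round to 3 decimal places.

0.868

Var(Y) = 1.5²·22.7² + 0.9²·7.3² + 1.8²·10.2² + 1.6²·2.2² + 2·[1.35·22.7·7.3·0.28 + 2.7·22.7·10.2·0.18 + 2.4·22.7·2.2·0.23 + 1.62·7.3·10.2·0.31 + 1.44·7.3·2.2·0.33 + 2.88·10.2·2.2·0.69] = 1552.05 + 584.704 = 2136.75.
With uncorrelated errors the cross-covariances are all true-score covariance, so they carry over unchanged; only the diagonal terms shrink to ρᵢσᵢ².
True-score variance = [1.5²·22.7²·0.83 + 0.9²·7.3²·0.93 + 1.8²·10.2²·0.77 + 1.6²·2.2²·0.70] + 584.704 = 1270.68 + 584.704 = 1855.38.
Reliability = 1855.38 / 2136.75 = 0.868.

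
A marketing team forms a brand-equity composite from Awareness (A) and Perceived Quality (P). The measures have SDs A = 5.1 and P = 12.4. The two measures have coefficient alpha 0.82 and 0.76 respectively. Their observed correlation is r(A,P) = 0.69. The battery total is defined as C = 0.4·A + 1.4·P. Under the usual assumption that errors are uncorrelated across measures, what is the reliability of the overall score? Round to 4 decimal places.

0.7938

Var(C) = 0.4²·5.1² + 1.4²·12.4² + 2·[0.56·5.1·12.4·0.69] = 305.531 + 48.8719 = 354.403.
Because errors are independent across components, Cov(Tᵢ,Tⱼ) = Cov(Xᵢ,Xⱼ); the off-diagonal part of the true-score variance is the same as above.
True-score variance = [0.4²·5.1²·0.82 + 1.4²·12.4²·0.76] + 48.8719 = 232.453 + 48.8719 = 281.325.
Reliability = 281.325 / 354.403 = 0.7938.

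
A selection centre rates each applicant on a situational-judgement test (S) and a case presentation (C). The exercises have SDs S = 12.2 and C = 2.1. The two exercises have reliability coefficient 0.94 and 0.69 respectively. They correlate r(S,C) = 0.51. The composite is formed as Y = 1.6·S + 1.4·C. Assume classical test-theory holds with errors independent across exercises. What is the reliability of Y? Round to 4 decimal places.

Var(Y) = 1.6²·12.2² + 1.4²·2.1² + 2·[2.24·12.2·2.1·0.51] = 389.674 + 58.5366 = 448.211.
Because errors are independent across components, Cov(Tᵢ,Tⱼ) = Cov(Xᵢ,Xⱼ); the off-diagonal part of the true-score variance is the same as above.
True-score variance = [1.6²·12.2²·0.94 + 1.4²·2.1²·0.69] + 58.5366 = 364.133 + 58.5366 = 422.669.
Reliability = 422.669 / 448.211 = 0.9430.

0.9430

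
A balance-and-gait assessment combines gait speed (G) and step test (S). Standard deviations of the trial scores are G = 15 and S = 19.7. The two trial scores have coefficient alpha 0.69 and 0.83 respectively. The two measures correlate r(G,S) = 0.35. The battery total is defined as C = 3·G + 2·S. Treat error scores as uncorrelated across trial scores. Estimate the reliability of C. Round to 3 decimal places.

0.815

Var(C) = 3²·15² + 2²·19.7² + 2·[6·15·19.7·0.35] = 3577.36 + 1241.1 = 4818.46.
Because errors are independent across components, Cov(Tᵢ,Tⱼ) = Cov(Xᵢ,Xⱼ); the off-diagonal part of the true-score variance is the same as above.
True-score variance = [3²·15²·0.69 + 2²·19.7²·0.83] + 1241.1 = 2685.71 + 1241.1 = 3926.81.
Reliability = 3926.81 / 4818.46 = 0.815.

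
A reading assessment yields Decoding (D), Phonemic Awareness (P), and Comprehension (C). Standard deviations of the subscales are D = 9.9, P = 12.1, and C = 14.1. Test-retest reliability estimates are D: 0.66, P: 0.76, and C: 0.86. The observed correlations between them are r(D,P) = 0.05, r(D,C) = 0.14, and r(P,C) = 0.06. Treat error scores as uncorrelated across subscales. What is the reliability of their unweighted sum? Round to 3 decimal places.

Var(D+P+C) = 9.9² + 12.1² + 14.1² + 2·[9.9·12.1·0.05 + 9.9·14.1·0.14 + 12.1·14.1·0.06] = 443.23 + 71.5374 = 514.767.
With uncorrelated errors the cross-covariances are all true-score covariance, so they carry over unchanged; only the diagonal terms shrink to ρᵢσᵢ².
True-score variance = [9.9²·0.66 + 12.1²·0.76 + 14.1²·0.86] + 71.5374 = 346.935 + 71.5374 = 418.472.
Reliability = 418.472 / 514.767 = 0.813.

0.813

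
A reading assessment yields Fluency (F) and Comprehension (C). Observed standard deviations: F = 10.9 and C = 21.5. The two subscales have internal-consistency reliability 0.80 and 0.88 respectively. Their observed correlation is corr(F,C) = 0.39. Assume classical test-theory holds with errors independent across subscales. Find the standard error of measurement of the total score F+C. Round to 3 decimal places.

8.901

Var(total) = 581.06 + 182.793 = 763.853.
True-score variance = 501.828 + 182.793 = 684.621, so reliability = 0.8963.
Error variance = 763.853 − 684.621 = 79.232; SEM = √79.232 = 8.901.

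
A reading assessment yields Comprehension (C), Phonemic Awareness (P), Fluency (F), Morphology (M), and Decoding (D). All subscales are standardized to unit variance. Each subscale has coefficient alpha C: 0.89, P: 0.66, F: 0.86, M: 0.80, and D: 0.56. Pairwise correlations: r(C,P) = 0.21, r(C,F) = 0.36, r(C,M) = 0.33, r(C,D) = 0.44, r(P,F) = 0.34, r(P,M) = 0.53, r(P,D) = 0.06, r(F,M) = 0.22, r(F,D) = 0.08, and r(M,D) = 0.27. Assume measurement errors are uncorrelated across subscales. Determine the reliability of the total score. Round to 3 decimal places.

0.885

Var(C+P+F+M+D) = 5 + 2·[0.21 + 0.36 + 0.33 + 0.44 + 0.34 + 0.53 + 0.06 + 0.22 + 0.08 + 0.27] = 5 + 5.68 = 10.68.
Under uncorrelated errors the observed covariances equal the true-score covariances, so only the own-variance terms attenuate.
True-score variance = [0.89 + 0.66 + 0.86 + 0.80 + 0.56] + 5.68 = 3.77 + 5.68 = 9.45.
Reliability = 9.45 / 10.68 = 0.885.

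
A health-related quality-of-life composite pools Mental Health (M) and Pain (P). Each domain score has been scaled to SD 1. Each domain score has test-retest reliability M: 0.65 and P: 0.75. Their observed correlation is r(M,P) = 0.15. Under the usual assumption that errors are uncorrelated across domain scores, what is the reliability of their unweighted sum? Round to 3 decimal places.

0.739

Var(M+P) = 2 + 2·[0.15] = 2 + 0.3 = 2.3.
Because errors are independent across components, Cov(Tᵢ,Tⱼ) = Cov(Xᵢ,Xⱼ); the off-diagonal part of the true-score variance is the same as above.
True-score variance = [0.65 + 0.75] + 0.3 = 1.4 + 0.3 = 1.7.
Reliability = 1.7 / 2.3 = 0.739.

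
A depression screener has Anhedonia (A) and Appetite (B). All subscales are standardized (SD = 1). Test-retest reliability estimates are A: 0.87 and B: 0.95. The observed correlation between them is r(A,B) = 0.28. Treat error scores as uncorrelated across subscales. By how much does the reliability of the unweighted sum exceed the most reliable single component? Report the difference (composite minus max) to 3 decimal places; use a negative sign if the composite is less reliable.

Var(sum) = 2 + 0.56 = 2.56; true-score variance = 1.82 + 0.56 = 2.38; composite reliability = 0.9297.
Max component reliability = 0.9500.
Difference = 0.9297 − 0.9500 = -0.020.

-0.020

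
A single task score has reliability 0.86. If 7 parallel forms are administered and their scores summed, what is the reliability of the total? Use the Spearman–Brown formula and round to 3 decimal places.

ρ_k = kρ / (1 + (k−1)ρ) = 7·0.86 / (1 + 6·0.86) = 6.020 / 6.160 = 0.977.

0.977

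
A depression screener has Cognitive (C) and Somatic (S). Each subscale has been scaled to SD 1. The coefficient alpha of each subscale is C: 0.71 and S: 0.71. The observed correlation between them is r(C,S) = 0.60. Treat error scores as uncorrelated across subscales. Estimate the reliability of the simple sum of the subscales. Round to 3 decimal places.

0.819

Var(C+S) = 2 + 2·[0.60] = 2 + 1.2 = 3.2.
Under uncorrelated errors the observed covariances equal the true-score covariances, so only the own-variance terms attenuate.
True-score variance = [0.71 + 0.71] + 1.2 = 1.42 + 1.2 = 2.62.
Reliability = 2.62 / 3.2 = 0.819.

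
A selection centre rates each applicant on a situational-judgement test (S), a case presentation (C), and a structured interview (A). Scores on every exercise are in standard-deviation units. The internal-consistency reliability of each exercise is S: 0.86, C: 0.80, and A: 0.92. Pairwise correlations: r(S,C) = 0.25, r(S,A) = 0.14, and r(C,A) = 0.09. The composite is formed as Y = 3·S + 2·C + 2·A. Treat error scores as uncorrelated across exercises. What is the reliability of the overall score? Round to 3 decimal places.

0.894

Var(Y) = 3² + 2² + 2² + 2·[6·0.25 + 6·0.14 + 4·0.09] = 17 + 5.4 = 22.4.
Because errors are independent across components, Cov(Tᵢ,Tⱼ) = Cov(Xᵢ,Xⱼ); the off-diagonal part of the true-score variance is the same as above.
True-score variance = [3²·0.86 + 2²·0.80 + 2²·0.92] + 5.4 = 14.62 + 5.4 = 20.02.
Reliability = 20.02 / 22.4 = 0.894.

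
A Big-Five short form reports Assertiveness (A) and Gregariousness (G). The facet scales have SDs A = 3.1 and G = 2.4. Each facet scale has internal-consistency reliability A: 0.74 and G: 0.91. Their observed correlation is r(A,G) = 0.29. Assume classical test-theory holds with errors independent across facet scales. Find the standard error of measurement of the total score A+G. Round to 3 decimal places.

1.737

Var(total) = 15.37 + 4.3152 = 19.6852.
True-score variance = 12.353 + 4.3152 = 16.6682, so reliability = 0.8467.
Error variance = 19.6852 − 16.6682 = 3.017; SEM = √3.017 = 1.737.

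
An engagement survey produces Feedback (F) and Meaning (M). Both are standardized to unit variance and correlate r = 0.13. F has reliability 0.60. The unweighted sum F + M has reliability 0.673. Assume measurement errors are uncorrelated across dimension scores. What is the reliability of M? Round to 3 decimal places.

0.661

Var(F+M) = 2 + 2·0.13 = 2.260.
True-score variance = ρ_F + ρ_M + 2·0.13, so 0.673 = (0.60 + ρ_M + 0.26) / 2.260.
ρ_M = 0.673·2.260 − 0.60 − 0.26 = 0.661.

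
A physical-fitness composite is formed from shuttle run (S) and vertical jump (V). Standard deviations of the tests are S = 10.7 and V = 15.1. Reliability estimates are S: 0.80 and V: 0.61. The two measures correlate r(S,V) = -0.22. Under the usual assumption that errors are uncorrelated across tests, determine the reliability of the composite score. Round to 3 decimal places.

0.588

Var(S+V) = 10.7² + 15.1² + 2·[10.7·15.1·(-0.22)] = 342.5 − 71.0908 = 271.409.
With uncorrelated errors the cross-covariances are all true-score covariance, so they carry over unchanged; only the diagonal terms shrink to ρᵢσᵢ².
True-score variance = [10.7²·0.80 + 15.1²·0.61] − 71.0908 = 230.678 − 71.0908 = 159.587.
Reliability = 159.587 / 271.409 = 0.588.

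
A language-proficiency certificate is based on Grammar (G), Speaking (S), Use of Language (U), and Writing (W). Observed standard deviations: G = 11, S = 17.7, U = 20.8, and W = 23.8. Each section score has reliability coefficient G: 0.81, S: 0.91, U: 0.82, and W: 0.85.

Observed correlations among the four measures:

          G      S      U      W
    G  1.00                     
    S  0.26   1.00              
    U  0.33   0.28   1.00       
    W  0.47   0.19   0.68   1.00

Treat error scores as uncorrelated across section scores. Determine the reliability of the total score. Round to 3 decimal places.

Var(G+S+U+W) = 11² + 17.7² + 20.8² + 23.8² + 2·[11·17.7·0.26 + 11·20.8·0.33 + 11·23.8·0.47 + 17.7·20.8·0.28 + 17.7·23.8·0.19 + 20.8·23.8·0.68] = 1433.37 + 1537.85 = 2971.22.
Because errors are independent across components, Cov(Tᵢ,Tⱼ) = Cov(Xᵢ,Xⱼ); the off-diagonal part of the true-score variance is the same as above.
True-score variance = [11²·0.81 + 17.7²·0.91 + 20.8²·0.82 + 23.8²·0.85] + 1537.85 = 1219.34 + 1537.85 = 2757.19.
Reliability = 2757.19 / 2971.22 = 0.928.

0.928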